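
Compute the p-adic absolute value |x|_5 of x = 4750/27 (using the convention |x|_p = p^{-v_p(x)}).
|4750/27|_5 = 1/125

Step 1 — compute v_5(x) by factoring powers of 5 out of the numerator and denominator: v_5(4750/27) = 3. Step 2 — apply |x|_p = p^{-v_p(x)} = 5^{-3} = 1/125.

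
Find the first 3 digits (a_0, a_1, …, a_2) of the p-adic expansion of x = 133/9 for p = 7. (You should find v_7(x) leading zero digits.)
(a_0, …, a_2) = (0, 6, 1)

v_7(133/9) = 1, so a_0 = ... = a_0 = 0. Factor out: x = 7^1 · u with u = 19/9 a unit in ℤ_7. Expand u iteratively via a_{v+i} = u_i mod 7, u_{i+1} = (u_i − a_{v+i})/7:
  u_0 = 19/9;  a_1 = 6;  u_1 = (u_0 − 6)/7 = -5/9
  u_1 = -5/9;  a_2 = 1;  u_2 = (u_1 − 1)/7 = -2/9
Digits: (0, 6, 1).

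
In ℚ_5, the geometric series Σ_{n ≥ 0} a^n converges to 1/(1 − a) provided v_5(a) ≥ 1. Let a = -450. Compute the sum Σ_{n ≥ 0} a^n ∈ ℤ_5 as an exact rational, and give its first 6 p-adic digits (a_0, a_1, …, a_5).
Σ a^n = 1/(1 − a) = 1/451;  first 6 digits = (1, 0, 2, 1, 3, 4)

v_5(a) = 2 ≥ 1, so the series converges in ℤ_5 to 1/(1 − a) = 1/(1 − (-450)) = 1/451. Expand this rational in ℤ_5: compute digits iteratively via d_i = x_i mod 5, x_{i+1} = (x_i − d_i)/5. The first 6 digits are (1, 0, 2, 1, 3, 4).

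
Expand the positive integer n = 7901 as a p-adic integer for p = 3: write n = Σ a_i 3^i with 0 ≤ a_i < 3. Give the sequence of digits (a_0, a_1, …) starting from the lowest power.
(a_0, a_1, …) = (2, 2, 1, 1, 1, 2, 1, 0, 1)

Repeated division by 3 gives the digits low-to-high: 7901 = 2 + 2·3^1 + 1·3^2 + 1·3^3 + 1·3^4 + 2·3^5 + 1·3^6 + 1·3^8. Digit sequence: (2, 2, 1, 1, 1, 2, 1, 0, 1).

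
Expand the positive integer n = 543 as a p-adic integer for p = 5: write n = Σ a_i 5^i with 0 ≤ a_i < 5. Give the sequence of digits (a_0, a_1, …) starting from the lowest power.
(a_0, a_1, …) = (3, 3, 1, 4)

Repeated division by 5 gives the digits low-to-high: 543 = 3 + 3·5^1 + 1·5^2 + 4·5^3. Digit sequence: (3, 3, 1, 4).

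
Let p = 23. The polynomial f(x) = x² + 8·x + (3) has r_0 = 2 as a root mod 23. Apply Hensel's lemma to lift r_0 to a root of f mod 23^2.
r_1 = 485 (mod 529)

Hensel: r_{i+1} = r_i − f(r_i)·(f′(r_i))^{-1} mod 23^{i+2}, f′(x) = 2x + 8. Iterate:
  r_0 = 2 (mod 23)
  r_1 = 485 (mod 529)
Final: r = 485 satisfies f(r) ≡ 0 mod 23^2.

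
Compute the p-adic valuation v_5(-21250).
v_5(-21250) = 4

v_5(n) is the largest exponent k such that 5^k divides n. Factor out: -21250 = -5^4 · 34. (Sign doesn't affect v_p.) So v_5(-21250) = 4.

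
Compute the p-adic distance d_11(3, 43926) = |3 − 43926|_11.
d_11(3, 43926) = 1/14641

Step 1 — x − y = 3 − 43926 = -43923. Step 2 — v_11(-43923) = 4 (factor: -43923 = −(11^4 · 3); the sign does not affect v_p). Step 3 — |x − y|_11 = 11^{-4} = 1/14641.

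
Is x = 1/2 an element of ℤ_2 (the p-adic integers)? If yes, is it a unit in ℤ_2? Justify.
x ∉ ℤ_2 (v_2(x) = -1 < 0)

ℤ_2 = {x ∈ ℚ_2 : v_2(x) ≥ 0} and ℤ_2^× = {x ∈ ℤ_2 : v_2(x) = 0}. Here v_2(1/2) = v_2(num) − v_2(den) = -1; compare against these criteria.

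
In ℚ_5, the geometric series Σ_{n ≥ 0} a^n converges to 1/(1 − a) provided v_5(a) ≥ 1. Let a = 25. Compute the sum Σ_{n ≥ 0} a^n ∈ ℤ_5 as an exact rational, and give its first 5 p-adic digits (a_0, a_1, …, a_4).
Σ a^n = 1/(1 − a) = -1/24;  first 5 digits = (1, 0, 1, 0, 1)

v_5(a) = 2 ≥ 1, so the series converges in ℤ_5 to 1/(1 − a) = 1/(1 − 25) = -1/24. Expand this rational in ℤ_5: compute digits iteratively via d_i = x_i mod 5, x_{i+1} = (x_i − d_i)/5. The first 5 digits are (1, 0, 1, 0, 1).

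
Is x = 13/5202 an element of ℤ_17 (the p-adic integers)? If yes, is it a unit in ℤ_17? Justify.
x ∉ ℤ_17 (v_17(x) = -2 < 0)

ℤ_17 = {x ∈ ℚ_17 : v_17(x) ≥ 0} and ℤ_17^× = {x ∈ ℤ_17 : v_17(x) = 0}. Here v_17(13/5202) = v_17(num) − v_17(den) = -2; compare against these criteria.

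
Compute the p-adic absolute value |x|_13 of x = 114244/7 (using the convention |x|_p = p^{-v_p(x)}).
|114244/7|_13 = 1/28561

Step 1 — compute v_13(x) by factoring powers of 13 out of the numerator and denominator: v_13(114244/7) = 4. Step 2 — apply |x|_p = p^{-v_p(x)} = 13^{-4} = 1/28561.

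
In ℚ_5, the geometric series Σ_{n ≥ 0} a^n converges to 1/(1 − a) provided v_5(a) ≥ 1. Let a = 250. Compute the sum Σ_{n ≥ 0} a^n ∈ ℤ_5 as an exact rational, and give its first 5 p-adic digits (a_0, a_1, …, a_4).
Σ a^n = 1/(1 − a) = -1/249;  first 5 digits = (1, 0, 0, 2, 0)

v_5(a) = 3 ≥ 1, so the series converges in ℤ_5 to 1/(1 − a) = 1/(1 − 250) = -1/249. Expand this rational in ℤ_5: compute digits iteratively via d_i = x_i mod 5, x_{i+1} = (x_i − d_i)/5. The first 5 digits are (1, 0, 0, 2, 0).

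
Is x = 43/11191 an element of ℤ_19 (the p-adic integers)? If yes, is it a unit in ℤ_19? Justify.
x ∉ ℤ_19 (v_19(x) = -2 < 0)

ℤ_19 = {x ∈ ℚ_19 : v_19(x) ≥ 0} and ℤ_19^× = {x ∈ ℤ_19 : v_19(x) = 0}. Here v_19(43/11191) = v_19(num) − v_19(den) = -2; compare against these criteria.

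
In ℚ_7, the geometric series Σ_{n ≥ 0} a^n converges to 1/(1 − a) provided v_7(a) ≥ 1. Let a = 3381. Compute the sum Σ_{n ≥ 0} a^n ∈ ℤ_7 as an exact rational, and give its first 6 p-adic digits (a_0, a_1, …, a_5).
Σ a^n = 1/(1 − a) = -1/3380;  first 6 digits = (1, 0, 6, 2, 2, 1)

v_7(a) = 2 ≥ 1, so the series converges in ℤ_7 to 1/(1 − a) = 1/(1 − 3381) = -1/3380. Expand this rational in ℤ_7: compute digits iteratively via d_i = x_i mod 7, x_{i+1} = (x_i − d_i)/7. The first 6 digits are (1, 0, 6, 2, 2, 1).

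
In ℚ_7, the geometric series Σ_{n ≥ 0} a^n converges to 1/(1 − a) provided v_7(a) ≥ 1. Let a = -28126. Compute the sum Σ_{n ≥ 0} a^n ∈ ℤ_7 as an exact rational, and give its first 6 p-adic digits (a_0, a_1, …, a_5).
Σ a^n = 1/(1 − a) = 1/28127;  first 6 digits = (1, 0, 0, 2, 2, 5)

v_7(a) = 3 ≥ 1, so the series converges in ℤ_7 to 1/(1 − a) = 1/(1 − (-28126)) = 1/28127. Expand this rational in ℤ_7: compute digits iteratively via d_i = x_i mod 7, x_{i+1} = (x_i − d_i)/7. The first 6 digits are (1, 0, 0, 2, 2, 5).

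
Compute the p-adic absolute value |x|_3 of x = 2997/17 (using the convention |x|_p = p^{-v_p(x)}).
|2997/17|_3 = 1/81

Step 1 — compute v_3(x) by factoring powers of 3 out of the numerator and denominator: v_3(2997/17) = 4. Step 2 — apply |x|_p = p^{-v_p(x)} = 3^{-4} = 1/81.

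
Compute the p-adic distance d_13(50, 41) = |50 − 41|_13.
d_13(50, 41) = 1

Step 1 — x − y = 50 − 41 = 9. Step 2 — v_13(9) = 0 (factor: 9 = (13^0 · 9); the sign does not affect v_p). Step 3 — |x − y|_13 = 13^{0} = 1.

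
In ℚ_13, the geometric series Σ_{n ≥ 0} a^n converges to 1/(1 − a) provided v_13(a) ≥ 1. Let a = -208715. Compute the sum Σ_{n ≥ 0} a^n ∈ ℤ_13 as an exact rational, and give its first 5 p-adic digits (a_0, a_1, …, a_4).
Σ a^n = 1/(1 − a) = 1/208716;  first 5 digits = (1, 0, 0, 9, 5)

v_13(a) = 3 ≥ 1, so the series converges in ℤ_13 to 1/(1 − a) = 1/(1 − (-208715)) = 1/208716. Expand this rational in ℤ_13: compute digits iteratively via d_i = x_i mod 13, x_{i+1} = (x_i − d_i)/13. The first 5 digits are (1, 0, 0, 9, 5).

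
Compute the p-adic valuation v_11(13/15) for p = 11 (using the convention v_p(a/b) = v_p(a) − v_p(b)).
v_11(13/15) = 0

Factor powers of 11 from the numerator and denominator of the reduced fraction: 13 = 11^0 · 13 and 15 = 11^0 · 15. Apply v_p(a/b) = v_p(a) − v_p(b): v_11(13/15) = 0 − 0 = 0.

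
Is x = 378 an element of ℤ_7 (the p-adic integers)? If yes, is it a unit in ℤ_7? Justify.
x ∈ ℤ_7 but not a unit; v_7(x) = 1 > 0

ℤ_7 = {x ∈ ℚ_7 : v_7(x) ≥ 0} and ℤ_7^× = {x ∈ ℤ_7 : v_7(x) = 0}. Here v_7(378) = v_7(num) − v_7(den) = 1; compare against these criteria.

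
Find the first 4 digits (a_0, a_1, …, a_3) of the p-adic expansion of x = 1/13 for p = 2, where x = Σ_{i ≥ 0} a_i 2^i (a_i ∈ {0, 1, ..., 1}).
(a_0, …, a_3) = (1, 0, 1, 0)

v_2(1/13) = 0 (numerator and denominator both coprime to 2), so x ∈ ℤ_2^×. Compute digits iteratively via a_i = x_i mod 2, x_{i+1} = (x_i − a_i)/2, with x_0 = x:
  x_0 = 1/13;  a_0 = 1;  x_1 = (x_0 − 1)/2 = -6/13
  x_1 = -6/13;  a_1 = 0;  x_2 = (x_1 − 0)/2 = -3/13
  x_2 = -3/13;  a_2 = 1;  x_3 = (x_2 − 1)/2 = -8/13
  x_3 = -8/13;  a_3 = 0;  x_4 = (x_3 − 0)/2 = -4/13
Digits: (1, 0, 1, 0).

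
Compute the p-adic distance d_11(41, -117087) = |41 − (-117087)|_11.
d_11(41, -117087) = 1/14641

Step 1 — x − y = 41 − (-117087) = 117128. Step 2 — v_11(117128) = 4 (factor: 117128 = (11^4 · 8); the sign does not affect v_p). Step 3 — |x − y|_11 = 11^{-4} = 1/14641.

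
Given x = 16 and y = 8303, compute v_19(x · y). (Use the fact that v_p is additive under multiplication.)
v_19(132848) = 2

v_p(x) = 0 (factor: 16 = 19^0 · 16); v_p(y) = 2 (factor: 8303 = 19^2 · 23). Additivity: v_p(xy) = v_p(x) + v_p(y) = 0 + 2 = 2. (Direct check: xy = 132848 = 19^2 · (368).)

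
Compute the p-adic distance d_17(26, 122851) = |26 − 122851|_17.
d_17(26, 122851) = 1/4913

Step 1 — x − y = 26 − 122851 = -122825. Step 2 — v_17(-122825) = 3 (factor: -122825 = −(17^3 · 25); the sign does not affect v_p). Step 3 — |x − y|_17 = 17^{-3} = 1/4913.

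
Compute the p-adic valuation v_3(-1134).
v_3(-1134) = 4

v_3(n) is the largest exponent k such that 3^k divides n. Factor out: -1134 = -3^4 · 14. (Sign doesn't affect v_p.) So v_3(-1134) = 4.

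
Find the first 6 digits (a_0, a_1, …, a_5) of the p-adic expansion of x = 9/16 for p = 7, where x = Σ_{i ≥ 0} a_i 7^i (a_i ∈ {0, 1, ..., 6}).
(a_0, …, a_5) = (1, 3, 0, 3, 0, 3)

v_7(9/16) = 0 (numerator and denominator both coprime to 7), so x ∈ ℤ_7^×. Compute digits iteratively via a_i = x_i mod 7, x_{i+1} = (x_i − a_i)/7, with x_0 = x:
  x_0 = 9/16;  a_0 = 1;  x_1 = (x_0 − 1)/7 = -1/16
  x_1 = -1/16;  a_1 = 3;  x_2 = (x_1 − 3)/7 = -7/16
  x_2 = -7/16;  a_2 = 0;  x_3 = (x_2 − 0)/7 = -1/16
  x_3 = -1/16;  a_3 = 3;  x_4 = (x_3 − 3)/7 = -7/16
  x_4 = -7/16;  a_4 = 0;  x_5 = (x_4 − 0)/7 = -1/16
  x_5 = -1/16;  a_5 = 3;  x_6 = (x_5 − 3)/7 = -7/16
Digits: (1, 3, 0, 3, 0, 3).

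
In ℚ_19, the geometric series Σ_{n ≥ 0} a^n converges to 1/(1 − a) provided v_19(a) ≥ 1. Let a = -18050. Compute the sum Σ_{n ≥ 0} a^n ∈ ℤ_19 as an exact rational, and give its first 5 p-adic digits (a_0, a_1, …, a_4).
Σ a^n = 1/(1 − a) = 1/18051;  first 5 digits = (1, 0, 7, 16, 10)

v_19(a) = 2 ≥ 1, so the series converges in ℤ_19 to 1/(1 − a) = 1/(1 − (-18050)) = 1/18051. Expand this rational in ℤ_19: compute digits iteratively via d_i = x_i mod 19, x_{i+1} = (x_i − d_i)/19. The first 5 digits are (1, 0, 7, 16, 10).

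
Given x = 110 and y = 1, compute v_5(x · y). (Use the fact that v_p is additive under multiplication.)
v_5(110) = 1

v_p(x) = 1 (factor: 110 = 5^1 · 22); v_p(y) = 0 (factor: 1 = 5^0 · 1). Additivity: v_p(xy) = v_p(x) + v_p(y) = 1 + 0 = 1. (Direct check: xy = 110 = 5^1 · (22).)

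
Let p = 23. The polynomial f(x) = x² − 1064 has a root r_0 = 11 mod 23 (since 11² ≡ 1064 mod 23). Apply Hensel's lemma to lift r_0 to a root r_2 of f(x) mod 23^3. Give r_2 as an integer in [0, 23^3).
r_2 = 2771 (mod 12167)

Hensel's recurrence: r_{i+1} = r_i − f(r_i)·(f′(r_i))^{-1} mod 23^{i+2}, with f′(x) = 2x. Iterate:
  r_0 = 11 (mod 23)
  r_1 = 126 (mod 529)
  r_2 = 2771 (mod 12167)
Final: r_2 = 2771, and one checks f(r_2) ≡ 0 mod 23^3.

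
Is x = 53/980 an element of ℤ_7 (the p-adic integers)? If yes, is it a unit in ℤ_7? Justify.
x ∉ ℤ_7 (v_7(x) = -2 < 0)

ℤ_7 = {x ∈ ℚ_7 : v_7(x) ≥ 0} and ℤ_7^× = {x ∈ ℤ_7 : v_7(x) = 0}. Here v_7(53/980) = v_7(num) − v_7(den) = -2; compare against these criteria.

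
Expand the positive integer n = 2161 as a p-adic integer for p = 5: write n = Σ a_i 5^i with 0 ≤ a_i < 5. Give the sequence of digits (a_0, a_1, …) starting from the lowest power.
(a_0, a_1, …) = (1, 2, 1, 2, 3)

Repeated division by 5 gives the digits low-to-high: 2161 = 1 + 2·5^1 + 1·5^2 + 2·5^3 + 3·5^4. Digit sequence: (1, 2, 1, 2, 3).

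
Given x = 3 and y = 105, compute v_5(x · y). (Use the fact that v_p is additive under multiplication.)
v_5(315) = 1

v_p(x) = 0 (factor: 3 = 5^0 · 3); v_p(y) = 1 (factor: 105 = 5^1 · 21). Additivity: v_p(xy) = v_p(x) + v_p(y) = 0 + 1 = 1. (Direct check: xy = 315 = 5^1 · (63).)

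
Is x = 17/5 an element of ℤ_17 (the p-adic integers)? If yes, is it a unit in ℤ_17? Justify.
x ∈ ℤ_17 but not a unit; v_17(x) = 1 > 0

ℤ_17 = {x ∈ ℚ_17 : v_17(x) ≥ 0} and ℤ_17^× = {x ∈ ℤ_17 : v_17(x) = 0}. Here v_17(17/5) = v_17(num) − v_17(den) = 1; compare against these criteria.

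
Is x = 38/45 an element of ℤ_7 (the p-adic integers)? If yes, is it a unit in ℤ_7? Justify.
x ∈ ℤ_7^× (unit); v_7(x) = 0

ℤ_7 = {x ∈ ℚ_7 : v_7(x) ≥ 0} and ℤ_7^× = {x ∈ ℤ_7 : v_7(x) = 0}. Here v_7(38/45) = v_7(num) − v_7(den) = 0; compare against these criteria.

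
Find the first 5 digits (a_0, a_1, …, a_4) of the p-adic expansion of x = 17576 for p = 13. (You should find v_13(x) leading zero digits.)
(a_0, …, a_4) = (0, 0, 0, 8, 0)

v_13(17576) = 3, so a_0 = ... = a_2 = 0. Factor out: x = 13^3 · u with u = 8 a unit in ℤ_13. Expand u iteratively via a_{v+i} = u_i mod 13, u_{i+1} = (u_i − a_{v+i})/13:
  u_0 = 8;  a_3 = 8;  u_1 = (u_0 − 8)/13 = 0
  u_1 = 0;  a_4 = 0;  u_2 = (u_1 − 0)/13 = 0
Digits: (0, 0, 0, 8, 0).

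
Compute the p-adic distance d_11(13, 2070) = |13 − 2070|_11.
d_11(13, 2070) = 1/121

Step 1 — x − y = 13 − 2070 = -2057. Step 2 — v_11(-2057) = 2 (factor: -2057 = −(11^2 · 17); the sign does not affect v_p). Step 3 — |x − y|_11 = 11^{-2} = 1/121.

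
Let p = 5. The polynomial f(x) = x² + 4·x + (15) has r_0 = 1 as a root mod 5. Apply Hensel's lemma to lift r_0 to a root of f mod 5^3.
r_2 = 56 (mod 125)

Hensel: r_{i+1} = r_i − f(r_i)·(f′(r_i))^{-1} mod 5^{i+2}, f′(x) = 2x + 4. Iterate:
  r_0 = 1 (mod 5)
  r_1 = 6 (mod 25)
  r_2 = 56 (mod 125)
Final: r = 56 satisfies f(r) ≡ 0 mod 5^3.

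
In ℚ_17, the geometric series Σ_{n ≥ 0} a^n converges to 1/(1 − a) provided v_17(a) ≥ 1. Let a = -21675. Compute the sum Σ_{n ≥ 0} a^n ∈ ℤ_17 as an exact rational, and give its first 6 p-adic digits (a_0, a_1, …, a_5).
Σ a^n = 1/(1 − a) = 1/21676;  first 6 digits = (1, 0, 10, 12, 14, 7)

v_17(a) = 2 ≥ 1, so the series converges in ℤ_17 to 1/(1 − a) = 1/(1 − (-21675)) = 1/21676. Expand this rational in ℤ_17: compute digits iteratively via d_i = x_i mod 17, x_{i+1} = (x_i − d_i)/17. The first 6 digits are (1, 0, 10, 12, 14, 7).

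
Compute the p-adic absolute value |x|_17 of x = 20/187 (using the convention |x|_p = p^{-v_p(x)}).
|20/187|_17 = 17

Step 1 — compute v_17(x) by factoring powers of 17 out of the numerator and denominator: v_17(20/187) = -1. Step 2 — apply |x|_p = p^{-v_p(x)} = 17^{1} = 17.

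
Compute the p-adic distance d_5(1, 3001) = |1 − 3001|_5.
d_5(1, 3001) = 1/125

Step 1 — x − y = 1 − 3001 = -3000. Step 2 — v_5(-3000) = 3 (factor: -3000 = −(5^3 · 24); the sign does not affect v_p). Step 3 — |x − y|_5 = 5^{-3} = 1/125.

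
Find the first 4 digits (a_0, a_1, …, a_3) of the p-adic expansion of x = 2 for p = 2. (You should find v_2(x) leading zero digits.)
(a_0, …, a_3) = (0, 1, 0, 0)

v_2(2) = 1, so a_0 = ... = a_0 = 0. Factor out: x = 2^1 · u with u = 1 a unit in ℤ_2. Expand u iteratively via a_{v+i} = u_i mod 2, u_{i+1} = (u_i − a_{v+i})/2:
  u_0 = 1;  a_1 = 1;  u_1 = (u_0 − 1)/2 = 0
  u_1 = 0;  a_2 = 0;  u_2 = (u_1 − 0)/2 = 0
  u_2 = 0;  a_3 = 0;  u_3 = (u_2 − 0)/2 = 0
Digits: (0, 1, 0, 0).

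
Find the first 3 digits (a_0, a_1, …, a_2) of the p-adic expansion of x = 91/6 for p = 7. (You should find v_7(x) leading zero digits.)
(a_0, …, a_2) = (0, 1, 6)

v_7(91/6) = 1, so a_0 = ... = a_0 = 0. Factor out: x = 7^1 · u with u = 13/6 a unit in ℤ_7. Expand u iteratively via a_{v+i} = u_i mod 7, u_{i+1} = (u_i − a_{v+i})/7:
  u_0 = 13/6;  a_1 = 1;  u_1 = (u_0 − 1)/7 = 1/6
  u_1 = 1/6;  a_2 = 6;  u_2 = (u_1 − 6)/7 = -5/6
Digits: (0, 1, 6).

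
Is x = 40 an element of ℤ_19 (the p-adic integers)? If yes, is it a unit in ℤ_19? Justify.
x ∈ ℤ_19^× (unit); v_19(x) = 0

ℤ_19 = {x ∈ ℚ_19 : v_19(x) ≥ 0} and ℤ_19^× = {x ∈ ℤ_19 : v_19(x) = 0}. Here v_19(40) = v_19(num) − v_19(den) = 0; compare against these criteria.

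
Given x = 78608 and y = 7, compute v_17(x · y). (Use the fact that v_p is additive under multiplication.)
v_17(550256) = 3

v_p(x) = 3 (factor: 78608 = 17^3 · 16); v_p(y) = 0 (factor: 7 = 17^0 · 7). Additivity: v_p(xy) = v_p(x) + v_p(y) = 3 + 0 = 3. (Direct check: xy = 550256 = 17^3 · (112).)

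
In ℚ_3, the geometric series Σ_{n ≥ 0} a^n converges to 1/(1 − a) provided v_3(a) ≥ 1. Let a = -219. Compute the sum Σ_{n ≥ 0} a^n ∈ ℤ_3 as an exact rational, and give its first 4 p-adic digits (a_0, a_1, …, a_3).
Σ a^n = 1/(1 − a) = 1/220;  first 4 digits = (1, 2, 0, 0)

v_3(a) = 1 ≥ 1, so the series converges in ℤ_3 to 1/(1 − a) = 1/(1 − (-219)) = 1/220. Expand this rational in ℤ_3: compute digits iteratively via d_i = x_i mod 3, x_{i+1} = (x_i − d_i)/3. The first 4 digits are (1, 2, 0, 0).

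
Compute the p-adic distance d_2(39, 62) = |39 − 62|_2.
d_2(39, 62) = 1

Step 1 — x − y = 39 − 62 = -23. Step 2 — v_2(-23) = 0 (factor: -23 = −(2^0 · 23); the sign does not affect v_p). Step 3 — |x − y|_2 = 2^{0} = 1.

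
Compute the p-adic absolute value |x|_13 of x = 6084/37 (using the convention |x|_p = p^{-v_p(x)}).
|6084/37|_13 = 1/169

Step 1 — compute v_13(x) by factoring powers of 13 out of the numerator and denominator: v_13(6084/37) = 2. Step 2 — apply |x|_p = p^{-v_p(x)} = 13^{-2} = 1/169.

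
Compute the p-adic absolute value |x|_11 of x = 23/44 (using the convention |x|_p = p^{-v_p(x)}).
|23/44|_11 = 11

Step 1 — compute v_11(x) by factoring powers of 11 out of the numerator and denominator: v_11(23/44) = -1. Step 2 — apply |x|_p = p^{-v_p(x)} = 11^{1} = 11.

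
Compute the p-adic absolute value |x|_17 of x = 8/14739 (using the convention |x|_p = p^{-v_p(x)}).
|8/14739|_17 = 4913

Step 1 — compute v_17(x) by factoring powers of 17 out of the numerator and denominator: v_17(8/14739) = -3. Step 2 — apply |x|_p = p^{-v_p(x)} = 17^{3} = 4913.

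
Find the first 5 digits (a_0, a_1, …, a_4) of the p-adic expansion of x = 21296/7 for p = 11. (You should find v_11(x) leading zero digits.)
(a_0, …, a_4) = (0, 0, 0, 7, 9)

v_11(21296/7) = 3, so a_0 = ... = a_2 = 0. Factor out: x = 11^3 · u with u = 16/7 a unit in ℤ_11. Expand u iteratively via a_{v+i} = u_i mod 11, u_{i+1} = (u_i − a_{v+i})/11:
  u_0 = 16/7;  a_3 = 7;  u_1 = (u_0 − 7)/11 = -3/7
  u_1 = -3/7;  a_4 = 9;  u_2 = (u_1 − 9)/11 = -6/7
Digits: (0, 0, 0, 7, 9).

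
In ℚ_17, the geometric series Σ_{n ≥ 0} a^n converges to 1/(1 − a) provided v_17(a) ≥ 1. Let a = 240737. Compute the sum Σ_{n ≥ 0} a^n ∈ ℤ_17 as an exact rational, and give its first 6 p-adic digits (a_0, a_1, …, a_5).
Σ a^n = 1/(1 − a) = -1/240736;  first 6 digits = (1, 0, 0, 15, 2, 0)

v_17(a) = 3 ≥ 1, so the series converges in ℤ_17 to 1/(1 − a) = 1/(1 − 240737) = -1/240736. Expand this rational in ℤ_17: compute digits iteratively via d_i = x_i mod 17, x_{i+1} = (x_i − d_i)/17. The first 6 digits are (1, 0, 0, 15, 2, 0).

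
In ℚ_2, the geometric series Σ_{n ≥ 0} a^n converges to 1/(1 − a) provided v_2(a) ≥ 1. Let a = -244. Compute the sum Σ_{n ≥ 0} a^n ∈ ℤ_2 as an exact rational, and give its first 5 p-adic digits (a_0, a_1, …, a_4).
Σ a^n = 1/(1 − a) = 1/245;  first 5 digits = (1, 0, 1, 1, 1)

v_2(a) = 2 ≥ 1, so the series converges in ℤ_2 to 1/(1 − a) = 1/(1 − (-244)) = 1/245. Expand this rational in ℤ_2: compute digits iteratively via d_i = x_i mod 2, x_{i+1} = (x_i − d_i)/2. The first 5 digits are (1, 0, 1, 1, 1).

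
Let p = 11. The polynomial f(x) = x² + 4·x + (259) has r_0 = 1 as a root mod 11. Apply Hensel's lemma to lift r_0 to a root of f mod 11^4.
r_3 = 1409 (mod 14641)

Hensel: r_{i+1} = r_i − f(r_i)·(f′(r_i))^{-1} mod 11^{i+2}, f′(x) = 2x + 4. Iterate:
  r_0 = 1 (mod 11)
  r_1 = 78 (mod 121)
  r_2 = 78 (mod 1331)
  r_3 = 1409 (mod 14641)
Final: r = 1409 satisfies f(r) ≡ 0 mod 11^4.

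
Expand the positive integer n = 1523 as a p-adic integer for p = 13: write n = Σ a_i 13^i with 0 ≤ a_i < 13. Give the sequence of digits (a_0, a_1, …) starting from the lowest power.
(a_0, a_1, …) = (2, 0, 9)

Repeated division by 13 gives the digits low-to-high: 1523 = 2 + 9·13^2. Digit sequence: (2, 0, 9).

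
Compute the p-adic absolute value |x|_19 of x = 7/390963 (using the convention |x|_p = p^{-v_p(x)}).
|7/390963|_19 = 130321

Step 1 — compute v_19(x) by factoring powers of 19 out of the numerator and denominator: v_19(7/390963) = -4. Step 2 — apply |x|_p = p^{-v_p(x)} = 19^{4} = 130321.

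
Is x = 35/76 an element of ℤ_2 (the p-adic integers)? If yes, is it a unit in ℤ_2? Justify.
x ∉ ℤ_2 (v_2(x) = -2 < 0)

ℤ_2 = {x ∈ ℚ_2 : v_2(x) ≥ 0} and ℤ_2^× = {x ∈ ℤ_2 : v_2(x) = 0}. Here v_2(35/76) = v_2(num) − v_2(den) = -2; compare against these criteria.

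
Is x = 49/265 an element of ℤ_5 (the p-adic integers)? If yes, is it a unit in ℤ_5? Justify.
x ∉ ℤ_5 (v_5(x) = -1 < 0)

ℤ_5 = {x ∈ ℚ_5 : v_5(x) ≥ 0} and ℤ_5^× = {x ∈ ℤ_5 : v_5(x) = 0}. Here v_5(49/265) = v_5(num) − v_5(den) = -1; compare against these criteria.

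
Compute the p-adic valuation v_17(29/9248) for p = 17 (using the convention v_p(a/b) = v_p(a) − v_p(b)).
v_17(29/9248) = -2

Factor powers of 17 from the numerator and denominator of the reduced fraction: 29 = 17^0 · 29 and 9248 = 17^2 · 32. Apply v_p(a/b) = v_p(a) − v_p(b): v_17(29/9248) = 0 − 2 = -2.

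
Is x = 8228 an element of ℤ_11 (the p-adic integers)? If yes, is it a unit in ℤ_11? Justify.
x ∈ ℤ_11 but not a unit; v_11(x) = 2 > 0

ℤ_11 = {x ∈ ℚ_11 : v_11(x) ≥ 0} and ℤ_11^× = {x ∈ ℤ_11 : v_11(x) = 0}. Here v_11(8228) = v_11(num) − v_11(den) = 2; compare against these criteria.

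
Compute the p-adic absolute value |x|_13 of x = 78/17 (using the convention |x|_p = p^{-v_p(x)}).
|78/17|_13 = 1/13

Step 1 — compute v_13(x) by factoring powers of 13 out of the numerator and denominator: v_13(78/17) = 1. Step 2 — apply |x|_p = p^{-v_p(x)} = 13^{-1} = 1/13.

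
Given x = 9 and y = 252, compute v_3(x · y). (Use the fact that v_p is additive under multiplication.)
v_3(2268) = 4

v_p(x) = 2 (factor: 9 = 3^2 · 1); v_p(y) = 2 (factor: 252 = 3^2 · 28). Additivity: v_p(xy) = v_p(x) + v_p(y) = 2 + 2 = 4. (Direct check: xy = 2268 = 3^4 · (28).)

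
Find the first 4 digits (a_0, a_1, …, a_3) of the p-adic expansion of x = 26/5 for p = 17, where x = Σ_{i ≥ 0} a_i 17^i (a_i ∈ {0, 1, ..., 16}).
(a_0, …, a_3) = (12, 3, 10, 13)

v_17(26/5) = 0 (numerator and denominator both coprime to 17), so x ∈ ℤ_17^×. Compute digits iteratively via a_i = x_i mod 17, x_{i+1} = (x_i − a_i)/17, with x_0 = x:
  x_0 = 26/5;  a_0 = 12;  x_1 = (x_0 − 12)/17 = -2/5
  x_1 = -2/5;  a_1 = 3;  x_2 = (x_1 − 3)/17 = -1/5
  x_2 = -1/5;  a_2 = 10;  x_3 = (x_2 − 10)/17 = -3/5
  x_3 = -3/5;  a_3 = 13;  x_4 = (x_3 − 13)/17 = -4/5
Digits: (12, 3, 10, 13).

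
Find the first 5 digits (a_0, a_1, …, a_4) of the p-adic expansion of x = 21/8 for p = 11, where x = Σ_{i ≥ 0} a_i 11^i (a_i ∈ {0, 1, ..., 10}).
(a_0, …, a_4) = (4, 4, 1, 4, 1)

v_11(21/8) = 0 (numerator and denominator both coprime to 11), so x ∈ ℤ_11^×. Compute digits iteratively via a_i = x_i mod 11, x_{i+1} = (x_i − a_i)/11, with x_0 = x:
  x_0 = 21/8;  a_0 = 4;  x_1 = (x_0 − 4)/11 = -1/8
  x_1 = -1/8;  a_1 = 4;  x_2 = (x_1 − 4)/11 = -3/8
  x_2 = -3/8;  a_2 = 1;  x_3 = (x_2 − 1)/11 = -1/8
  x_3 = -1/8;  a_3 = 4;  x_4 = (x_3 − 4)/11 = -3/8
  x_4 = -3/8;  a_4 = 1;  x_5 = (x_4 − 1)/11 = -1/8
Digits: (4, 4, 1, 4, 1).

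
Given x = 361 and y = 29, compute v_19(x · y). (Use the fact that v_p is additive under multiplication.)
v_19(10469) = 2

v_p(x) = 2 (factor: 361 = 19^2 · 1); v_p(y) = 0 (factor: 29 = 19^0 · 29). Additivity: v_p(xy) = v_p(x) + v_p(y) = 2 + 0 = 2. (Direct check: xy = 10469 = 19^2 · (29).)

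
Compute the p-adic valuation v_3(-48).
v_3(-48) = 1

v_3(n) is the largest exponent k such that 3^k divides n. Factor out: -48 = -3^1 · 16. (Sign doesn't affect v_p.) So v_3(-48) = 1.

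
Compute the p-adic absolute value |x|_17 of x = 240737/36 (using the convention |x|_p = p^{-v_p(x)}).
|240737/36|_17 = 1/4913

Step 1 — compute v_17(x) by factoring powers of 17 out of the numerator and denominator: v_17(240737/36) = 3. Step 2 — apply |x|_p = p^{-v_p(x)} = 17^{-3} = 1/4913.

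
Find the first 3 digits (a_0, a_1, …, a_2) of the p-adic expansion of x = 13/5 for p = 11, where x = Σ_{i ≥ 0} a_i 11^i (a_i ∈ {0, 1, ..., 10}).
(a_0, …, a_2) = (7, 4, 4)

v_11(13/5) = 0 (numerator and denominator both coprime to 11), so x ∈ ℤ_11^×. Compute digits iteratively via a_i = x_i mod 11, x_{i+1} = (x_i − a_i)/11, with x_0 = x:
  x_0 = 13/5;  a_0 = 7;  x_1 = (x_0 − 7)/11 = -2/5
  x_1 = -2/5;  a_1 = 4;  x_2 = (x_1 − 4)/11 = -2/5
  x_2 = -2/5;  a_2 = 4;  x_3 = (x_2 − 4)/11 = -2/5
Digits: (7, 4, 4).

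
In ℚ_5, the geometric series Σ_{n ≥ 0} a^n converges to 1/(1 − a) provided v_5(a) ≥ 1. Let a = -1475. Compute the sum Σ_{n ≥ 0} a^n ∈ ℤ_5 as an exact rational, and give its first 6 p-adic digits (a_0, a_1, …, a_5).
Σ a^n = 1/(1 − a) = 1/1476;  first 6 digits = (1, 0, 1, 3, 3, 0)

v_5(a) = 2 ≥ 1, so the series converges in ℤ_5 to 1/(1 − a) = 1/(1 − (-1475)) = 1/1476. Expand this rational in ℤ_5: compute digits iteratively via d_i = x_i mod 5, x_{i+1} = (x_i − d_i)/5. The first 6 digits are (1, 0, 1, 3, 3, 0).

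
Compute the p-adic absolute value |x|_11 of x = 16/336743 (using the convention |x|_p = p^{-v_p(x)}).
|16/336743|_11 = 14641

Step 1 — compute v_11(x) by factoring powers of 11 out of the numerator and denominator: v_11(16/336743) = -4. Step 2 — apply |x|_p = p^{-v_p(x)} = 11^{4} = 14641.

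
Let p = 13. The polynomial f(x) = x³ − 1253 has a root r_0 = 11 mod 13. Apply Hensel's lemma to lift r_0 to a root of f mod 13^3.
r_2 = 765 (mod 2197)

Hensel: r_{i+1} = r_i − f(r_i)/f′(r_i) mod 13^{i+2}, where f′(x) = 3x². Iterate:
  r_0 = 11 (mod 13)
  r_1 = 89 (mod 169)
  r_2 = 765 (mod 2197)
Final: r = 765 with f(r) ≡ 0 mod 13^3.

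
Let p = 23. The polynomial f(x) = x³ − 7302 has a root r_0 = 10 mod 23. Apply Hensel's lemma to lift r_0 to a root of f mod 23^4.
r_3 = 199926 (mod 279841)

Hensel: r_{i+1} = r_i − f(r_i)/f′(r_i) mod 23^{i+2}, where f′(x) = 3x². Iterate:
  r_0 = 10 (mod 23)
  r_1 = 493 (mod 529)
  r_2 = 5254 (mod 12167)
  r_3 = 199926 (mod 279841)
Final: r = 199926 with f(r) ≡ 0 mod 23^4.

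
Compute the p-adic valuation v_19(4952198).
v_19(4952198) = 5

v_19(n) is the largest exponent k such that 19^k divides n. Factor out: 4952198 = 19^5 · 2. (Sign doesn't affect v_p.) So v_19(4952198) = 5.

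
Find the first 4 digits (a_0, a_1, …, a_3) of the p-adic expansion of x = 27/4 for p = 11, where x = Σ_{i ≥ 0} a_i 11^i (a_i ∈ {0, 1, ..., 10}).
(a_0, …, a_3) = (4, 3, 8, 2)

v_11(27/4) = 0 (numerator and denominator both coprime to 11), so x ∈ ℤ_11^×. Compute digits iteratively via a_i = x_i mod 11, x_{i+1} = (x_i − a_i)/11, with x_0 = x:
  x_0 = 27/4;  a_0 = 4;  x_1 = (x_0 − 4)/11 = 1/4
  x_1 = 1/4;  a_1 = 3;  x_2 = (x_1 − 3)/11 = -1/4
  x_2 = -1/4;  a_2 = 8;  x_3 = (x_2 − 8)/11 = -3/4
  x_3 = -3/4;  a_3 = 2;  x_4 = (x_3 − 2)/11 = -1/4
Digits: (4, 3, 8, 2).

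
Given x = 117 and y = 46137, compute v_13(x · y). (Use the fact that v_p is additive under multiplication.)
v_13(5398029) = 4

v_p(x) = 1 (factor: 117 = 13^1 · 9); v_p(y) = 3 (factor: 46137 = 13^3 · 21). Additivity: v_p(xy) = v_p(x) + v_p(y) = 1 + 3 = 4. (Direct check: xy = 5398029 = 13^4 · (189).)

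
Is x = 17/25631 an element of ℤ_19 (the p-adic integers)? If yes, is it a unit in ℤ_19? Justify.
x ∉ ℤ_19 (v_19(x) = -2 < 0)

ℤ_19 = {x ∈ ℚ_19 : v_19(x) ≥ 0} and ℤ_19^× = {x ∈ ℤ_19 : v_19(x) = 0}. Here v_19(17/25631) = v_19(num) − v_19(den) = -2; compare against these criteria.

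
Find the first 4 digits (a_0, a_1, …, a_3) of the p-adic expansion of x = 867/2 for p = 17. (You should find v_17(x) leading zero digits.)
(a_0, …, a_3) = (0, 0, 10, 8)

v_17(867/2) = 2, so a_0 = ... = a_1 = 0. Factor out: x = 17^2 · u with u = 3/2 a unit in ℤ_17. Expand u iteratively via a_{v+i} = u_i mod 17, u_{i+1} = (u_i − a_{v+i})/17:
  u_0 = 3/2;  a_2 = 10;  u_1 = (u_0 − 10)/17 = -1/2
  u_1 = -1/2;  a_3 = 8;  u_2 = (u_1 − 8)/17 = -1/2
Digits: (0, 0, 10, 8).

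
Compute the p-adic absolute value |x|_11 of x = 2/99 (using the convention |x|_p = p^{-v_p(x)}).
|2/99|_11 = 11

Step 1 — compute v_11(x) by factoring powers of 11 out of the numerator and denominator: v_11(2/99) = -1. Step 2 — apply |x|_p = p^{-v_p(x)} = 11^{1} = 11.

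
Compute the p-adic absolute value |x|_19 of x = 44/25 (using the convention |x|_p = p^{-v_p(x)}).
|44/25|_19 = 1

Step 1 — compute v_19(x) by factoring powers of 19 out of the numerator and denominator: v_19(44/25) = 0. Step 2 — apply |x|_p = p^{-v_p(x)} = 19^{0} = 1.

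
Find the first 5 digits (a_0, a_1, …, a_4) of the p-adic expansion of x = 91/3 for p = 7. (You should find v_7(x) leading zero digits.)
(a_0, …, a_4) = (0, 2, 5, 4, 4)

v_7(91/3) = 1, so a_0 = ... = a_0 = 0. Factor out: x = 7^1 · u with u = 13/3 a unit in ℤ_7. Expand u iteratively via a_{v+i} = u_i mod 7, u_{i+1} = (u_i − a_{v+i})/7:
  u_0 = 13/3;  a_1 = 2;  u_1 = (u_0 − 2)/7 = 1/3
  u_1 = 1/3;  a_2 = 5;  u_2 = (u_1 − 5)/7 = -2/3
  u_2 = -2/3;  a_3 = 4;  u_3 = (u_2 − 4)/7 = -2/3
  u_3 = -2/3;  a_4 = 4;  u_4 = (u_3 − 4)/7 = -2/3
Digits: (0, 2, 5, 4, 4).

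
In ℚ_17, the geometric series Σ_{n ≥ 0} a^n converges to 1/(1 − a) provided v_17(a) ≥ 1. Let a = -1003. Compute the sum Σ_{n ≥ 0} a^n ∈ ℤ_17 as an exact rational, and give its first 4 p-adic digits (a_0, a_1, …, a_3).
Σ a^n = 1/(1 − a) = 1/1004;  first 4 digits = (1, 9, 9, 15)

v_17(a) = 1 ≥ 1, so the series converges in ℤ_17 to 1/(1 − a) = 1/(1 − (-1003)) = 1/1004. Expand this rational in ℤ_17: compute digits iteratively via d_i = x_i mod 17, x_{i+1} = (x_i − d_i)/17. The first 4 digits are (1, 9, 9, 15).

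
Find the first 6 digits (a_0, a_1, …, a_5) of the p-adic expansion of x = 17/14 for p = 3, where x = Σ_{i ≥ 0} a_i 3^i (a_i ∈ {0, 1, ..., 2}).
(a_0, …, a_5) = (1, 2, 0, 0, 1, 2)

v_3(17/14) = 0 (numerator and denominator both coprime to 3), so x ∈ ℤ_3^×. Compute digits iteratively via a_i = x_i mod 3, x_{i+1} = (x_i − a_i)/3, with x_0 = x:
  x_0 = 17/14;  a_0 = 1;  x_1 = (x_0 − 1)/3 = 1/14
  x_1 = 1/14;  a_1 = 2;  x_2 = (x_1 − 2)/3 = -9/14
  x_2 = -9/14;  a_2 = 0;  x_3 = (x_2 − 0)/3 = -3/14
  x_3 = -3/14;  a_3 = 0;  x_4 = (x_3 − 0)/3 = -1/14
  x_4 = -1/14;  a_4 = 1;  x_5 = (x_4 − 1)/3 = -5/14
  x_5 = -5/14;  a_5 = 2;  x_6 = (x_5 − 2)/3 = -11/14
Digits: (1, 2, 0, 0, 1, 2).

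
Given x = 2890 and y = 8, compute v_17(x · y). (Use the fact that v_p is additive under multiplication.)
v_17(23120) = 2

v_p(x) = 2 (factor: 2890 = 17^2 · 10); v_p(y) = 0 (factor: 8 = 17^0 · 8). Additivity: v_p(xy) = v_p(x) + v_p(y) = 2 + 0 = 2. (Direct check: xy = 23120 = 17^2 · (80).)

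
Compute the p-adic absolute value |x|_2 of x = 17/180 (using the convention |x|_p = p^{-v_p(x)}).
|17/180|_2 = 4

Step 1 — compute v_2(x) by factoring powers of 2 out of the numerator and denominator: v_2(17/180) = -2. Step 2 — apply |x|_p = p^{-v_p(x)} = 2^{2} = 4.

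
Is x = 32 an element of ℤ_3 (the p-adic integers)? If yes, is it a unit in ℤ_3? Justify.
x ∈ ℤ_3^× (unit); v_3(x) = 0

ℤ_3 = {x ∈ ℚ_3 : v_3(x) ≥ 0} and ℤ_3^× = {x ∈ ℤ_3 : v_3(x) = 0}. Here v_3(32) = v_3(num) − v_3(den) = 0; compare against these criteria.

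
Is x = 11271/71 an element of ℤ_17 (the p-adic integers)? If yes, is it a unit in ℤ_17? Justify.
x ∈ ℤ_17 but not a unit; v_17(x) = 2 > 0

ℤ_17 = {x ∈ ℚ_17 : v_17(x) ≥ 0} and ℤ_17^× = {x ∈ ℤ_17 : v_17(x) = 0}. Here v_17(11271/71) = v_17(num) − v_17(den) = 2; compare against these criteria.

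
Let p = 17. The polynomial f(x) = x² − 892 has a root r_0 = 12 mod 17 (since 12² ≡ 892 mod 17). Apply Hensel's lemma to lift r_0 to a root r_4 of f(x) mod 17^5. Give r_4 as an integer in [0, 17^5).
r_4 = 1311188 (mod 1419857)

Hensel's recurrence: r_{i+1} = r_i − f(r_i)·(f′(r_i))^{-1} mod 17^{i+2}, with f′(x) = 2x. Iterate:
  r_0 = 12 (mod 17)
  r_1 = 284 (mod 289)
  r_2 = 4330 (mod 4913)
  r_3 = 58373 (mod 83521)
  r_4 = 1311188 (mod 1419857)
Final: r_4 = 1311188, and one checks f(r_4) ≡ 0 mod 17^5.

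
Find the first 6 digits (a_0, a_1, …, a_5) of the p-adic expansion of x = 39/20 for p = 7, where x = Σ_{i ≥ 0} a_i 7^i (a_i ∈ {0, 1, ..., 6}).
(a_0, …, a_5) = (3, 3, 2, 0, 1, 3)

v_7(39/20) = 0 (numerator and denominator both coprime to 7), so x ∈ ℤ_7^×. Compute digits iteratively via a_i = x_i mod 7, x_{i+1} = (x_i − a_i)/7, with x_0 = x:
  x_0 = 39/20;  a_0 = 3;  x_1 = (x_0 − 3)/7 = -3/20
  x_1 = -3/20;  a_1 = 3;  x_2 = (x_1 − 3)/7 = -9/20
  x_2 = -9/20;  a_2 = 2;  x_3 = (x_2 − 2)/7 = -7/20
  x_3 = -7/20;  a_3 = 0;  x_4 = (x_3 − 0)/7 = -1/20
  x_4 = -1/20;  a_4 = 1;  x_5 = (x_4 − 1)/7 = -3/20
  x_5 = -3/20;  a_5 = 3;  x_6 = (x_5 − 3)/7 = -9/20
Digits: (3, 3, 2, 0, 1, 3).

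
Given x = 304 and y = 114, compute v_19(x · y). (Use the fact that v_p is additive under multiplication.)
v_19(34656) = 2

v_p(x) = 1 (factor: 304 = 19^1 · 16); v_p(y) = 1 (factor: 114 = 19^1 · 6). Additivity: v_p(xy) = v_p(x) + v_p(y) = 1 + 1 = 2. (Direct check: xy = 34656 = 19^2 · (96).)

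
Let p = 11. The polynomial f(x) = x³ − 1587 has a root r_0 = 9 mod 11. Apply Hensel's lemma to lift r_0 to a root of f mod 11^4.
r_3 = 10910 (mod 14641)

Hensel: r_{i+1} = r_i − f(r_i)/f′(r_i) mod 11^{i+2}, where f′(x) = 3x². Iterate:
  r_0 = 9 (mod 11)
  r_1 = 20 (mod 121)
  r_2 = 262 (mod 1331)
  r_3 = 10910 (mod 14641)
Final: r = 10910 with f(r) ≡ 0 mod 11^4.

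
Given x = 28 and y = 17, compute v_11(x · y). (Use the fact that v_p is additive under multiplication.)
v_11(476) = 0

v_p(x) = 0 (factor: 28 = 11^0 · 28); v_p(y) = 0 (factor: 17 = 11^0 · 17). Additivity: v_p(xy) = v_p(x) + v_p(y) = 0 + 0 = 0. (Direct check: xy = 476 = 11^0 · (476).)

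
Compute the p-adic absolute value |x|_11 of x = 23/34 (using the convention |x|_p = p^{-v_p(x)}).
|23/34|_11 = 1

Step 1 — compute v_11(x) by factoring powers of 11 out of the numerator and denominator: v_11(23/34) = 0. Step 2 — apply |x|_p = p^{-v_p(x)} = 11^{0} = 1.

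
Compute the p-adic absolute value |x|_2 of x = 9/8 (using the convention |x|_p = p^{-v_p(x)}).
|9/8|_2 = 8

Step 1 — compute v_2(x) by factoring powers of 2 out of the numerator and denominator: v_2(9/8) = -3. Step 2 — apply |x|_p = p^{-v_p(x)} = 2^{3} = 8.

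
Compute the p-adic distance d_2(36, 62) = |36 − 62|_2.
d_2(36, 62) = 1/2

Step 1 — x − y = 36 − 62 = -26. Step 2 — v_2(-26) = 1 (factor: -26 = −(2^1 · 13); the sign does not affect v_p). Step 3 — |x − y|_2 = 2^{-1} = 1/2.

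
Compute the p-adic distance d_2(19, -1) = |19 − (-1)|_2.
d_2(19, -1) = 1/4

Step 1 — x − y = 19 − (-1) = 20. Step 2 — v_2(20) = 2 (factor: 20 = (2^2 · 5); the sign does not affect v_p). Step 3 — |x − y|_2 = 2^{-2} = 1/4.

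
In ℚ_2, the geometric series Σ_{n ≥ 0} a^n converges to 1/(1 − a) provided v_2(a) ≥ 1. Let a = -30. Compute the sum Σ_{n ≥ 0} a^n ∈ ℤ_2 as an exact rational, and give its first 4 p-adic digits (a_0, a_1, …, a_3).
Σ a^n = 1/(1 − a) = 1/31;  first 4 digits = (1, 1, 1, 1)

v_2(a) = 1 ≥ 1, so the series converges in ℤ_2 to 1/(1 − a) = 1/(1 − (-30)) = 1/31. Expand this rational in ℤ_2: compute digits iteratively via d_i = x_i mod 2, x_{i+1} = (x_i − d_i)/2. The first 4 digits are (1, 1, 1, 1).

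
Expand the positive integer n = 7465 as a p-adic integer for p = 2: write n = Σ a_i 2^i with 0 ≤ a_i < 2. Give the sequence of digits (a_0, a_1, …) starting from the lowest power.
(a_0, a_1, …) = (1, 0, 0, 1, 0, 1, 0, 0, 1, 0, 1, 1, 1)

Repeated division by 2 gives the digits low-to-high: 7465 = 1 + 1·2^3 + 1·2^5 + 1·2^8 + 1·2^10 + 1·2^11 + 1·2^12. Digit sequence: (1, 0, 0, 1, 0, 1, 0, 0, 1, 0, 1, 1, 1).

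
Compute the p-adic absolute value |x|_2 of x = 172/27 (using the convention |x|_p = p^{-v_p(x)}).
|172/27|_2 = 1/4

Step 1 — compute v_2(x) by factoring powers of 2 out of the numerator and denominator: v_2(172/27) = 2. Step 2 — apply |x|_p = p^{-v_p(x)} = 2^{-2} = 1/4.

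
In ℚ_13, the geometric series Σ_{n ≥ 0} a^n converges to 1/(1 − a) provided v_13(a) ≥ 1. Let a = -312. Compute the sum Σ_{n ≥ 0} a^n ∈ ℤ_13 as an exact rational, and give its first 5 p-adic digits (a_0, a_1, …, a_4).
Σ a^n = 1/(1 − a) = 1/313;  first 5 digits = (1, 2, 2, 0, 9)

v_13(a) = 1 ≥ 1, so the series converges in ℤ_13 to 1/(1 − a) = 1/(1 − (-312)) = 1/313. Expand this rational in ℤ_13: compute digits iteratively via d_i = x_i mod 13, x_{i+1} = (x_i − d_i)/13. The first 5 digits are (1, 2, 2, 0, 9).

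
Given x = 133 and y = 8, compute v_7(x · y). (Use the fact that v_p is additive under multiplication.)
v_7(1064) = 1

v_p(x) = 1 (factor: 133 = 7^1 · 19); v_p(y) = 0 (factor: 8 = 7^0 · 8). Additivity: v_p(xy) = v_p(x) + v_p(y) = 1 + 0 = 1. (Direct check: xy = 1064 = 7^1 · (152).)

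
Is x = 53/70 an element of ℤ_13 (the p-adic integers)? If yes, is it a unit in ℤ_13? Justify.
x ∈ ℤ_13^× (unit); v_13(x) = 0

ℤ_13 = {x ∈ ℚ_13 : v_13(x) ≥ 0} and ℤ_13^× = {x ∈ ℤ_13 : v_13(x) = 0}. Here v_13(53/70) = v_13(num) − v_13(den) = 0; compare against these criteria.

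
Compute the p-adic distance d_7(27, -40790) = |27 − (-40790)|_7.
d_7(27, -40790) = 1/2401

Step 1 — x − y = 27 − (-40790) = 40817. Step 2 — v_7(40817) = 4 (factor: 40817 = (7^4 · 17); the sign does not affect v_p). Step 3 — |x − y|_7 = 7^{-4} = 1/2401.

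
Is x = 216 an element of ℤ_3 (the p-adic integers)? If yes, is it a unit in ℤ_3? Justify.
x ∈ ℤ_3 but not a unit; v_3(x) = 3 > 0

ℤ_3 = {x ∈ ℚ_3 : v_3(x) ≥ 0} and ℤ_3^× = {x ∈ ℤ_3 : v_3(x) = 0}. Here v_3(216) = v_3(num) − v_3(den) = 3; compare against these criteria.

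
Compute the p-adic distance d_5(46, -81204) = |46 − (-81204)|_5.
d_5(46, -81204) = 1/3125

Step 1 — x − y = 46 − (-81204) = 81250. Step 2 — v_5(81250) = 5 (factor: 81250 = (5^5 · 26); the sign does not affect v_p). Step 3 — |x − y|_5 = 5^{-5} = 1/3125.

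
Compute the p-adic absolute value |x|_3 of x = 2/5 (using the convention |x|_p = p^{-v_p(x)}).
|2/5|_3 = 1

Step 1 — compute v_3(x) by factoring powers of 3 out of the numerator and denominator: v_3(2/5) = 0. Step 2 — apply |x|_p = p^{-v_p(x)} = 3^{0} = 1.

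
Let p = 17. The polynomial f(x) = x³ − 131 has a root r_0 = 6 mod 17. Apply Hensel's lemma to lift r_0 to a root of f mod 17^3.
r_2 = 40 (mod 4913)

Hensel: r_{i+1} = r_i − f(r_i)/f′(r_i) mod 17^{i+2}, where f′(x) = 3x². Iterate:
  r_0 = 6 (mod 17)
  r_1 = 40 (mod 289)
  r_2 = 40 (mod 4913)
Final: r = 40 with f(r) ≡ 0 mod 17^3.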